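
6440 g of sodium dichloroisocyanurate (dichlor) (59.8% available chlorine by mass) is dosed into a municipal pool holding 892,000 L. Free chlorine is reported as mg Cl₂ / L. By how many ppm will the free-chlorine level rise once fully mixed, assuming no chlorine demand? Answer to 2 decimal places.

4.32 ppm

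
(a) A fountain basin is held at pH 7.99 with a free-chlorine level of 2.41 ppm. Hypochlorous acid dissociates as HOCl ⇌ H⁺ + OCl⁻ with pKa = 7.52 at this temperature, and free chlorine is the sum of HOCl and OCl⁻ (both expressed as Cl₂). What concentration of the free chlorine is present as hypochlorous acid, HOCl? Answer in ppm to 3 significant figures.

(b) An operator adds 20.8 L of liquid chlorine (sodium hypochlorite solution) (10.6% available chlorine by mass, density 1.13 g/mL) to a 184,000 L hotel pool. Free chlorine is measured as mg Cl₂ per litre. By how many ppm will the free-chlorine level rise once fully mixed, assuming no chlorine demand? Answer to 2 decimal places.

(a) 0.610 ppm; (b) 13.54 ppm

(a) [OCl⁻]/[HOCl] = 10^(pH − pKa) = 10^(7.99 − 7.52) = 10^0.47 = 2.951.
(a) Fraction as HOCl = 1 / (1 + 2.951) = 0.2531.
(a) HOCl = 0.2531 × 2.41 ppm = 0.6099 ppm.

(b) Mass of solution: 20.8 L × 1000 mL/L × 1.13 g/mL = 23,500 g.
(b) Available chlorine delivered: 23,500 g × 0.106 = 2491 g as Cl₂.
(b) Concentration rise: 2491 g / 184,000 L = 13.54 mg/L = 13.54 ppm.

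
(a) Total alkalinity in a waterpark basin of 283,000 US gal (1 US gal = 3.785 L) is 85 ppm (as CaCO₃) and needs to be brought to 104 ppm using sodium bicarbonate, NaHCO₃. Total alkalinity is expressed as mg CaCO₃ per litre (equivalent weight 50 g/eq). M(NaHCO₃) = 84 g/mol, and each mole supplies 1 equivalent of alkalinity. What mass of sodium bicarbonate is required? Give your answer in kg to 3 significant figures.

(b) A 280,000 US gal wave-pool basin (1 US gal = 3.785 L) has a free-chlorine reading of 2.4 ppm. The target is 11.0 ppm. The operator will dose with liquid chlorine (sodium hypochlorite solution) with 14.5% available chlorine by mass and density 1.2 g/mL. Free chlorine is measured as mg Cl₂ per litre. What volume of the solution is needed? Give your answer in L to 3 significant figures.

(a) Volume: 283,000 US gal × 3.785 L/gal = 1,071,155 L.
(a) Alkalinity to add: (104 − 85) = 19 mg/L as CaCO₃ × 1,071,155 L = 20,350 g as CaCO₃.
(a) Equivalents: 20,350 g ÷ 50 g/eq = 407 eq.
(a) NaHCO₃ supplies 1 eq per mole → 407 mol.
(a) Mass: 407 mol × 84 g/mol = 34,190 g.

(b) Volume: 280,000 US gal × 3.785 L/gal = 1,059,800 L.
(b) Chlorine deficit: 11.0 − 2.4 = 8.6 ppm = 8.6 mg/L as Cl₂.
(b) Cl₂ equivalent needed: 8.6 mg/L × 1,059,800 L = 9,114,000 mg = 9114 g.
(b) Product at 14.5% available chlorine: 9114 / 0.145 = 62,860 g.
(b) Volume at density 1.2 g/mL: 62,860 g ÷ 1.2 g/mL = 52,380 mL.

(a) 34.2 kg; (b) 52.4 L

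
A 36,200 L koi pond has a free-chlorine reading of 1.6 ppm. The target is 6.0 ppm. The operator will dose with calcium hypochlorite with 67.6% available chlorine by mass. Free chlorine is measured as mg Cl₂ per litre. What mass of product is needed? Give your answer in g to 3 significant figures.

Chlorine deficit: 6.0 − 1.6 = 4.4 ppm = 4.4 mg/L as Cl₂.
Cl₂ equivalent needed: 4.4 mg/L × 36,200 L = 159,300 mg = 159.3 g.
Product at 67.6% available chlorine: 159.3 / 0.676 = 235.6 g.

236 g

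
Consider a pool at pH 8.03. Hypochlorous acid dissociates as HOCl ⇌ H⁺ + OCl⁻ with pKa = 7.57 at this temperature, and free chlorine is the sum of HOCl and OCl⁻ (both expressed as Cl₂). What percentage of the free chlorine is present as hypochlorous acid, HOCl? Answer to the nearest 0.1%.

25.7%

[OCl⁻]/[HOCl] = 10^(pH − pKa) = 10^(8.03 − 7.57) = 10^0.46 = 2.884.
Fraction as HOCl = 1 / (1 + 2.884) = 0.2575.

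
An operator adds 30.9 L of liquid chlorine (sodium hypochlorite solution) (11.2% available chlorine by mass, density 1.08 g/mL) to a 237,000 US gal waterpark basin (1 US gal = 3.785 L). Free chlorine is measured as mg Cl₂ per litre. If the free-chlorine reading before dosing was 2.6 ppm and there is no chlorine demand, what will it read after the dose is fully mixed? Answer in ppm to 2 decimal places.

6.77 ppm

Volume: 237,000 US gal × 3.785 L/gal = 897,045 L.
Mass of solution: 30.9 L × 1000 mL/L × 1.08 g/mL = 33,370 g.
Available chlorine delivered: 33,370 g × 0.112 = 3738 g as Cl₂.
Concentration rise: 3738 g / 897,045 L = 4.167 mg/L = 4.17 ppm.
Final FC: 2.6 + 4.17 = 6.77 ppm.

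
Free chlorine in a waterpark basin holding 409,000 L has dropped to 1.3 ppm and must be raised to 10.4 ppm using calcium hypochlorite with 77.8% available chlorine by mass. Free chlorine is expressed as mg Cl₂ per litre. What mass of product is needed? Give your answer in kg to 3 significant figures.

4.78 kg

Chlorine deficit: 10.4 − 1.3 = 9.1 ppm = 9.1 mg/L as Cl₂.
Cl₂ equivalent needed: 9.1 mg/L × 409,000 L = 3,722,000 mg = 3722 g.
Product at 77.8% available chlorine: 3722 / 0.778 = 4784 g.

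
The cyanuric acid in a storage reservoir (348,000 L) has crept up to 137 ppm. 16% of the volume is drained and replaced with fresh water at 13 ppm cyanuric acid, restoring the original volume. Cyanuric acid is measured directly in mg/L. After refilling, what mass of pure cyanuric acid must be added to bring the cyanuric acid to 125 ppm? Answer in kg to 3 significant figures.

After draining 16% and refilling: 137 × 0.84 + 13 × 0.16 = 117.16 ppm.
Deficit to target: 125 − 117.16 = 7.84 mg/L.
Mass: 7.84 mg/L × 348,000 L = 2728 g cyanuric acid.

2.73 kg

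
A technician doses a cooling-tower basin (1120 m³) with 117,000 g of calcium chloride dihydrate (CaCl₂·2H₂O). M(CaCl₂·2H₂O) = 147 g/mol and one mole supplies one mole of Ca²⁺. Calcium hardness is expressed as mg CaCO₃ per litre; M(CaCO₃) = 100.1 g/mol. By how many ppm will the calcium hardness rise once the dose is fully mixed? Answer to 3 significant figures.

71.1 ppm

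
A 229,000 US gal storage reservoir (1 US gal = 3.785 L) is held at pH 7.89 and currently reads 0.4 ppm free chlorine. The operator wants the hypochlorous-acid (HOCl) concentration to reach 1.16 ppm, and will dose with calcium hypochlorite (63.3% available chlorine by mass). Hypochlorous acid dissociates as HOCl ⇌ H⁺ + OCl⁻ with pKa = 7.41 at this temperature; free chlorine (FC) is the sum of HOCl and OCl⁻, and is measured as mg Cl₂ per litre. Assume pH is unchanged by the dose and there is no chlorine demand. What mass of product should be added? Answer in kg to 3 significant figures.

5.84 kg

Volume: 229,000 US gal × 3.785 L/gal = 866,765 L.
[OCl⁻]/[HOCl] = 10^(pH − pKa) = 10^(7.89 − 7.41) = 3.02; fraction as HOCl = 1/(1 + 3.02) = 0.2488.
Free chlorine required for 1.16 ppm HOCl: 1.16 / 0.2488 = 4.663 ppm.
FC to add: 4.663 − 0.4 = 4.263 mg/L as Cl₂.
Cl₂ equivalent: 4.263 mg/L × 866,765 L = 3695 g.
Product at 63.3% available Cl: 3695 / 0.633 = 5838 g.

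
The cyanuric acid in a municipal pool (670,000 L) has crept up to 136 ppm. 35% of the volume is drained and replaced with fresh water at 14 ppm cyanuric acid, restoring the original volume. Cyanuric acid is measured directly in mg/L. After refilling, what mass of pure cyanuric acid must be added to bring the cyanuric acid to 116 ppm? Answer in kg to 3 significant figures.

After draining 35% and refilling: 136 × 0.65 + 14 × 0.35 = 93.3 ppm.
Deficit to target: 116 − 93.3 = 22.7 mg/L.
Mass: 22.7 mg/L × 670,000 L = 15,210 g cyanuric acid.

15.2 kg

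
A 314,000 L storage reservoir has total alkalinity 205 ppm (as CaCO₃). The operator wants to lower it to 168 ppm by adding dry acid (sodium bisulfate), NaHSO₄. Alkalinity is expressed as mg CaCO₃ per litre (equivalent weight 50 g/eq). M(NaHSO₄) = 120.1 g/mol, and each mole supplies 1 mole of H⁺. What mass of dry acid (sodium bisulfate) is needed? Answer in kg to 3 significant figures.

27.9 kg

Alkalinity to neutralize: (205 − 168) = 37 mg/L as CaCO₃ × 314,000 L = 11,620 g as CaCO₃.
Equivalents of H⁺ required: 11,620 ÷ 50 g/eq = 232.4 eq = 232.4 mol NaHSO₄.
Mass of NaHSO₄: 232.4 × 120.1 = 27,910 g.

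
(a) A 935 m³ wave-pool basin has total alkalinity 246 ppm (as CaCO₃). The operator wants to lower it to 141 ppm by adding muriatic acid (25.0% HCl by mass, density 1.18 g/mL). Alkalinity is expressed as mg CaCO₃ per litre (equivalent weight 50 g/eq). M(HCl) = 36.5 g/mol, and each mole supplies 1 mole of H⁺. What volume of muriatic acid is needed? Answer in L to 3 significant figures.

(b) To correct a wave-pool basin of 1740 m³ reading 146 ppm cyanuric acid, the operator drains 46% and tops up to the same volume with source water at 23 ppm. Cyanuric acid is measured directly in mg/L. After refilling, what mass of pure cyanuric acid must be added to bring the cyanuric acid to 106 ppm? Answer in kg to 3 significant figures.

(a) 243 L; (b) 28.8 kg

(a) Volume: 935 m³ = 935,000 L.
(a) Alkalinity to neutralize: (246 − 141) = 105 mg/L as CaCO₃ × 935,000 L = 98,180 g as CaCO₃.
(a) Equivalents of H⁺ required: 98,180 ÷ 50 g/eq = 1964 eq = 1964 mol HCl.
(a) Mass of HCl: 1964 × 36.5 = 71,670 g.
(a) Mass of 25.0% solution: 71,670 / 0.25 = 286,700 g.
(a) Volume: 286,700 g ÷ 1.18 g/mL = 242,900 mL.

(b) Volume: 1740 m³ = 1,740,000 L.
(b) After draining 46% and refilling: 146 × 0.54 + 23 × 0.46 = 89.42 ppm.
(b) Deficit to target: 106 − 89.42 = 16.58 mg/L.
(b) Mass: 16.58 mg/L × 1,740,000 L = 28,850 g cyanuric acid.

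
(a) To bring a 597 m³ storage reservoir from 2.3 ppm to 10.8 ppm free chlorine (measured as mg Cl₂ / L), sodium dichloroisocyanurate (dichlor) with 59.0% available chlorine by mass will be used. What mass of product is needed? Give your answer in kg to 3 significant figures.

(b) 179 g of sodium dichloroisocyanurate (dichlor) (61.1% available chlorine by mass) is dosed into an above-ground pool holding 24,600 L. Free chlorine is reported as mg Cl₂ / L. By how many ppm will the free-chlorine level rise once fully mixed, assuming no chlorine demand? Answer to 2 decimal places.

(a) Volume: 597 m³ = 597,000 L.
(a) Chlorine deficit: 10.8 − 2.3 = 8.5 ppm = 8.5 mg/L as Cl₂.
(a) Cl₂ equivalent needed: 8.5 mg/L × 597,000 L = 5,074,000 mg = 5074 g.
(a) Product at 59.0% available chlorine: 5074 / 0.59 = 8601 g.

(b) Available chlorine delivered: 179 g × 0.611 = 109.4 g as Cl₂.
(b) Concentration rise: 109.4 g / 24,600 L = 4.446 mg/L = 4.45 ppm.

(a) 8.60 kg; (b) 4.45 ppm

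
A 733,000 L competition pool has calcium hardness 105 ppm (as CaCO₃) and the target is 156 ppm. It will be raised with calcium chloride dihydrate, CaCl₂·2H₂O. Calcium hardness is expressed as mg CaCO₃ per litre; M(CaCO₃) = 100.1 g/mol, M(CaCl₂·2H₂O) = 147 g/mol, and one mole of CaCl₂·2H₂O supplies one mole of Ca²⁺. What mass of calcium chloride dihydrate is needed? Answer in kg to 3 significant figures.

Hardness to add: (156 − 105) = 51 mg/L as CaCO₃ × 733,000 L = 37,380 g as CaCO₃.
Moles of Ca²⁺ (1 mol Ca²⁺ ≡ 1 mol CaCO₃): 37,380 / 100.1 g/mol = 373.5 mol.
Mass of CaCl₂·2H₂O: 373.5 × 147 = 54,900 g.

54.9 kg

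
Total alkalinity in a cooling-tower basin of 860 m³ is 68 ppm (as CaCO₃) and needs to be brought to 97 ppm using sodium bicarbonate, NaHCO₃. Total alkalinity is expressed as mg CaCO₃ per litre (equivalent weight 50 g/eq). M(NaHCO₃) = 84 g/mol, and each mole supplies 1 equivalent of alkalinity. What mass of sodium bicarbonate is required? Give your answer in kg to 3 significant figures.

Volume: 860 m³ = 860,000 L.
Alkalinity to add: (97 − 68) = 29 mg/L as CaCO₃ × 860,000 L = 24,940 g as CaCO₃.
Equivalents: 24,940 g ÷ 50 g/eq = 498.8 eq.
NaHCO₃ supplies 1 eq per mole → 498.8 mol.
Mass: 498.8 mol × 84 g/mol = 41,900 g.

41.9 kg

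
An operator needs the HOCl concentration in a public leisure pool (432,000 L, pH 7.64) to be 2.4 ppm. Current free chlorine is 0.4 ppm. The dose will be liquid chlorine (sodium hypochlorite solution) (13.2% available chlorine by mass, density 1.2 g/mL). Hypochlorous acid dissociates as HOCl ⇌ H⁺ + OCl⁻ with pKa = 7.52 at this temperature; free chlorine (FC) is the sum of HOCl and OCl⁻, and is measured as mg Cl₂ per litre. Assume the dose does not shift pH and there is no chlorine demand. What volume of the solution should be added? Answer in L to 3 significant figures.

14.1 L

[OCl⁻]/[HOCl] = 10^(pH − pKa) = 10^(7.64 − 7.52) = 1.318; fraction as HOCl = 1/(1 + 1.318) = 0.4314.
Free chlorine required for 2.4 ppm HOCl: 2.4 / 0.4314 = 5.564 ppm.
FC to add: 5.564 − 0.4 = 5.164 mg/L as Cl₂.
Cl₂ equivalent: 5.164 mg/L × 432,000 L = 2231 g.
Product at 13.2% available Cl: 2231 / 0.132 = 16,900 g.
Volume: 16,900 g ÷ 1.2 g/mL = 14,080 mL.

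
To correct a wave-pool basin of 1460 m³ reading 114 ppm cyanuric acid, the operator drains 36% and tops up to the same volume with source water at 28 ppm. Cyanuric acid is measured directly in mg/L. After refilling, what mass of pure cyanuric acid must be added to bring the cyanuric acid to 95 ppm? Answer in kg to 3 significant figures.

Volume: 1460 m³ = 1,460,000 L.
After draining 36% and refilling: 114 × 0.64 + 28 × 0.36 = 83.04 ppm.
Deficit to target: 95 − 83.04 = 11.96 mg/L.
Mass: 11.96 mg/L × 1,460,000 L = 17,460 g cyanuric acid.

17.5 kg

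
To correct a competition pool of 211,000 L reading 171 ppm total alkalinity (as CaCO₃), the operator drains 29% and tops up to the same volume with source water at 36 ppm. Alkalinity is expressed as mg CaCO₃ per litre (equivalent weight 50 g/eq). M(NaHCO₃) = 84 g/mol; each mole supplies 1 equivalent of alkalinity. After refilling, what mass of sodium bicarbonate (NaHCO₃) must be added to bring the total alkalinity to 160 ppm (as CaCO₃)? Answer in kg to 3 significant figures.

After draining 29% and refilling: 171 × 0.71 + 36 × 0.29 = 131.85 ppm.
Deficit to target: 160 − 131.85 = 28.15 mg/L.
As CaCO₃: 28.15 mg/L × 211,000 L = 5940 g; ÷ 50 g/eq ÷ 1 = 118.8 mol NaHCO₃.
Mass: 118.8 × 84 = 9979 g.

9.98 kg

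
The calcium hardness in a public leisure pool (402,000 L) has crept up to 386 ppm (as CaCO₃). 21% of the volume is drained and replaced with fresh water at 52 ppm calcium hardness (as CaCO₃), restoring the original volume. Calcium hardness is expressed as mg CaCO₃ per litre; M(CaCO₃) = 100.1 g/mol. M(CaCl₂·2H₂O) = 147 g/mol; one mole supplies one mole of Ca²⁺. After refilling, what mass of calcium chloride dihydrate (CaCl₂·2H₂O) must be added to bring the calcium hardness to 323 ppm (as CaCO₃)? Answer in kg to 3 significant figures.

4.22 kg

After draining 21% and refilling: 386 × 0.79 + 52 × 0.21 = 315.86 ppm.
Deficit to target: 323 − 315.86 = 7.14 mg/L.
As CaCO₃: 7.14 mg/L × 402,000 L = 2870 g; ÷ 100.1 = 28.67 mol Ca²⁺.
Mass: 28.67 × 147 = 4215 g.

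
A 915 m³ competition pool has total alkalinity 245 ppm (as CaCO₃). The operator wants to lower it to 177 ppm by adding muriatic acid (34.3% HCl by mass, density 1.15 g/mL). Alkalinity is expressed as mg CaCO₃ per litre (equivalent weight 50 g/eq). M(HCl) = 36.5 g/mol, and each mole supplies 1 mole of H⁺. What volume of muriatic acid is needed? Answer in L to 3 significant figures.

Volume: 915 m³ = 915,000 L.
Alkalinity to neutralize: (245 − 177) = 68 mg/L as CaCO₃ × 915,000 L = 62,220 g as CaCO₃.
Equivalents of H⁺ required: 62,220 ÷ 50 g/eq = 1244 eq = 1244 mol HCl.
Mass of HCl: 1244 × 36.5 = 45,420 g.
Mass of 34.3% solution: 45,420 / 0.343 = 132,400 g.
Volume: 132,400 g ÷ 1.15 g/mL = 115,100 mL.

115 L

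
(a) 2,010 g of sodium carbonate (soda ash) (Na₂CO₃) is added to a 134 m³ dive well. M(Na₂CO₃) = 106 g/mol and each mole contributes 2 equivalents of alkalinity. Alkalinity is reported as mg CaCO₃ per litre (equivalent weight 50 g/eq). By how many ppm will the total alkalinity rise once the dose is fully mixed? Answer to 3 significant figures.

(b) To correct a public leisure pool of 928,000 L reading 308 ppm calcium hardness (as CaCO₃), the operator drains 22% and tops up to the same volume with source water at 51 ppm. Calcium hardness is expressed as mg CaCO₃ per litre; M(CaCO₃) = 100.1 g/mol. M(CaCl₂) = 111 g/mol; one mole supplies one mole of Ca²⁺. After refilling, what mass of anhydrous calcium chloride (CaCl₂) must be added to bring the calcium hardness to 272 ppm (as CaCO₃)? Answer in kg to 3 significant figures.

(a) 14.2 ppm; (b) 21.1 kg

(a) Volume: 134 m³ = 134,000 L.
(a) Moles of Na₂CO₃: 2,010 g ÷ 106 g/mol = 18.96 mol → 37.92 eq of alkalinity.
(a) As CaCO₃: 37.92 eq × 50 g/eq = 1896 g.
(a) Rise: 1896 g / 134,000 L × 1000 = 14.15 mg/L.

(b) After draining 22% and refilling: 308 × 0.78 + 51 × 0.22 = 251.46 ppm.
(b) Deficit to target: 272 − 251.46 = 20.54 mg/L.
(b) As CaCO₃: 20.54 mg/L × 928,000 L = 19,060 g; ÷ 100.1 = 190.4 mol Ca²⁺.
(b) Mass: 190.4 × 111 = 21,140 g.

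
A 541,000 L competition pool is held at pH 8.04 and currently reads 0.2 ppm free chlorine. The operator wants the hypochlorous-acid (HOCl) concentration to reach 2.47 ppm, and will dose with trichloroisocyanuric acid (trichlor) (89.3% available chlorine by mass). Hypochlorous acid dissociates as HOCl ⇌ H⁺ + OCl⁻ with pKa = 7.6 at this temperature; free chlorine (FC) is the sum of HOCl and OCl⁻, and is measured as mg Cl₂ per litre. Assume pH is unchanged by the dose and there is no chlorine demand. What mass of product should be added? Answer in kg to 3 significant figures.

5.50 kg

[OCl⁻]/[HOCl] = 10^(pH − pKa) = 10^(8.04 − 7.6) = 2.754; fraction as HOCl = 1/(1 + 2.754) = 0.2664.
Free chlorine required for 2.47 ppm HOCl: 2.47 / 0.2664 = 9.273 ppm.
FC to add: 9.273 − 0.2 = 9.073 mg/L as Cl₂.
Cl₂ equivalent: 9.073 mg/L × 541,000 L = 4908 g.
Product at 89.3% available Cl: 4908 / 0.893 = 5497 g.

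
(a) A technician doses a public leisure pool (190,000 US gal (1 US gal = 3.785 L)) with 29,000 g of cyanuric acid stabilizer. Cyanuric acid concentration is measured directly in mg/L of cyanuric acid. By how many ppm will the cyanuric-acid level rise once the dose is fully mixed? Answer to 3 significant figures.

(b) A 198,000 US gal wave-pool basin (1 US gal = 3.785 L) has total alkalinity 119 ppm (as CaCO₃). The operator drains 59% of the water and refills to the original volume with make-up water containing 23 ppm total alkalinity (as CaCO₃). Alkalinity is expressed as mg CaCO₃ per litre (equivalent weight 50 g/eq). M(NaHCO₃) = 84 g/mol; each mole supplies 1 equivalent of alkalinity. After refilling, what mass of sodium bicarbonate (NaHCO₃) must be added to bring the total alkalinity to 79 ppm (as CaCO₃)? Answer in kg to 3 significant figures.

(a) 40.3 ppm; (b) 21.0 kg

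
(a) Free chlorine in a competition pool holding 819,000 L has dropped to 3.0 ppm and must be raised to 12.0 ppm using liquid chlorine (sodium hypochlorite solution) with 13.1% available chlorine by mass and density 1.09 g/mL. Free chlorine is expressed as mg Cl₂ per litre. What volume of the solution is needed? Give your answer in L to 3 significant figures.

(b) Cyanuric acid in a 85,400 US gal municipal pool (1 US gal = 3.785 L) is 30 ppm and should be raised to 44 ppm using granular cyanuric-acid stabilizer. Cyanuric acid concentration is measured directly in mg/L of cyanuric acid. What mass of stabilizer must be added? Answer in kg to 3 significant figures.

(a) Chlorine deficit: 12.0 − 3.0 = 9 ppm = 9 mg/L as Cl₂.
(a) Cl₂ equivalent needed: 9 mg/L × 819,000 L = 7,371,000 mg = 7371 g.
(a) Product at 13.1% available chlorine: 7371 / 0.131 = 56,270 g.
(a) Volume at density 1.09 g/mL: 56,270 g ÷ 1.09 g/mL = 51,620 mL.

(b) Volume: 85,400 US gal × 3.785 L/gal = 323,239 L.
(b) CYA to add: (44 − 30) = 14 mg/L × 323,239 L = 4525 g cyanuric acid.

(a) 51.6 L; (b) 4.53 kg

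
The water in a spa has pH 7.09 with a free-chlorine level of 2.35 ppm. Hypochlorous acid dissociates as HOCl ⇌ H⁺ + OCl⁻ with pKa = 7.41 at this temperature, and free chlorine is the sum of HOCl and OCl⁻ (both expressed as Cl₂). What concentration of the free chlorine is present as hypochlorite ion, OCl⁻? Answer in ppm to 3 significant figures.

0.761 ppm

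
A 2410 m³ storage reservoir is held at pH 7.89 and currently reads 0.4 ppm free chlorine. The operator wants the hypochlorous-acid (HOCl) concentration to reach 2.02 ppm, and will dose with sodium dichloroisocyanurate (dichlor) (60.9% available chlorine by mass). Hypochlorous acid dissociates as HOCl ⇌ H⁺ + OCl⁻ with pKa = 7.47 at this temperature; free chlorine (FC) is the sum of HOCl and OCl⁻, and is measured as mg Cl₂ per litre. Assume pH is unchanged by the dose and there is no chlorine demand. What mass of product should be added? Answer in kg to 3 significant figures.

Volume: 2410 m³ = 2,410,000 L.
[OCl⁻]/[HOCl] = 10^(pH − pKa) = 10^(7.89 − 7.47) = 2.63; fraction as HOCl = 1/(1 + 2.63) = 0.2755.
Free chlorine required for 2.02 ppm HOCl: 2.02 / 0.2755 = 7.333 ppm.
FC to add: 7.333 − 0.4 = 6.933 mg/L as Cl₂.
Cl₂ equivalent: 6.933 mg/L × 2,410,000 L = 16,710 g.
Product at 60.9% available Cl: 16,710 / 0.609 = 27,440 g.

27.4 kg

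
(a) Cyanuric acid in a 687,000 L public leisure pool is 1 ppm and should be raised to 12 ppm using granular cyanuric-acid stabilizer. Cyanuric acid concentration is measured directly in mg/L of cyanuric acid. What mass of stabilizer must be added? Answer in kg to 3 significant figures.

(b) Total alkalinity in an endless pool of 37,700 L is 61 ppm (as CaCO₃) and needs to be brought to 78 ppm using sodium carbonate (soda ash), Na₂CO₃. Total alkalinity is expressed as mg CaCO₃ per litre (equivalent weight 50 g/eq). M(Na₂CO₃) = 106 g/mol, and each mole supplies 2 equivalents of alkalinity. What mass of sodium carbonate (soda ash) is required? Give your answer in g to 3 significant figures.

(a) CYA to add: (12 − 1) = 11 mg/L × 687,000 L = 7557 g cyanuric acid.

(b) Alkalinity to add: (78 − 61) = 17 mg/L as CaCO₃ × 37,700 L = 640.9 g as CaCO₃.
(b) Equivalents: 640.9 g ÷ 50 g/eq = 12.82 eq.
(b) Each mole of Na₂CO₃ supplies 2 eq, so 12.82 / 2 = 6.409 mol.
(b) Mass: 6.409 mol × 106 g/mol = 679.4 g.

(a) 7.56 kg; (b) 679 g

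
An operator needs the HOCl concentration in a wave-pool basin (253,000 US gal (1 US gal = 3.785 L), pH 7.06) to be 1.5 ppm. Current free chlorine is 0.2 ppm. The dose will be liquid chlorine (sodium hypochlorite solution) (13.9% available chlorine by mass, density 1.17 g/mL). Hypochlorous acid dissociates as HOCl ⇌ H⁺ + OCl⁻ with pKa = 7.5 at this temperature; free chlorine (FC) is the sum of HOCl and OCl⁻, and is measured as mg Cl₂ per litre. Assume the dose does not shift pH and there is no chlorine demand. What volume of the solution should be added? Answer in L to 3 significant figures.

Volume: 253,000 US gal × 3.785 L/gal = 957,605 L.
[OCl⁻]/[HOCl] = 10^(pH − pKa) = 10^(7.06 − 7.5) = 0.3631; fraction as HOCl = 1/(1 + 0.3631) = 0.7336.
Free chlorine required for 1.5 ppm HOCl: 1.5 / 0.7336 = 2.045 ppm.
FC to add: 2.045 − 0.2 = 1.845 mg/L as Cl₂.
Cl₂ equivalent: 1.845 mg/L × 957,605 L = 1766 g.
Product at 13.9% available Cl: 1766 / 0.139 = 12,710 g.
Volume: 12,710 g ÷ 1.17 g/mL = 10,860 mL.

10.9 L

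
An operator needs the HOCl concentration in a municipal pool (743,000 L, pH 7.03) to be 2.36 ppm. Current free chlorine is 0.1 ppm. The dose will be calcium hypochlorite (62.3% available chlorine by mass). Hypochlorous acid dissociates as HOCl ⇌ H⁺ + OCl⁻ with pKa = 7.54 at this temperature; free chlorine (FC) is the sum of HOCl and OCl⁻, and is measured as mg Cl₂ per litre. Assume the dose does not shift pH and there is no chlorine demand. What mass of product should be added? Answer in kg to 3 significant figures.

3.57 kg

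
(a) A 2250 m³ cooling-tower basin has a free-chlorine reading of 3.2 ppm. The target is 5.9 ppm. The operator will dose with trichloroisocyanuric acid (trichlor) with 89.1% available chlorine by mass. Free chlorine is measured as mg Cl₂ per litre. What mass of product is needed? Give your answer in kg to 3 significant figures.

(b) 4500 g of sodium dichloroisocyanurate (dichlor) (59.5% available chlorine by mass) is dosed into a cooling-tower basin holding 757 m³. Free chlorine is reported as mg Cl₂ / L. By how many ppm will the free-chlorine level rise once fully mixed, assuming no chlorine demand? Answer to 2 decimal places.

(a) Volume: 2250 m³ = 2,250,000 L.
(a) Chlorine deficit: 5.9 − 3.2 = 2.7 ppm = 2.7 mg/L as Cl₂.
(a) Cl₂ equivalent needed: 2.7 mg/L × 2,250,000 L = 6,075,000 mg = 6075 g.
(a) Product at 89.1% available chlorine: 6075 / 0.891 = 6818 g.

(b) Volume: 757 m³ = 757,000 L.
(b) Available chlorine delivered: 4500 g × 0.595 = 2678 g as Cl₂.
(b) Concentration rise: 2678 g / 757,000 L = 3.537 mg/L = 3.54 ppm.

(a) 6.82 kg; (b) 3.54 ppm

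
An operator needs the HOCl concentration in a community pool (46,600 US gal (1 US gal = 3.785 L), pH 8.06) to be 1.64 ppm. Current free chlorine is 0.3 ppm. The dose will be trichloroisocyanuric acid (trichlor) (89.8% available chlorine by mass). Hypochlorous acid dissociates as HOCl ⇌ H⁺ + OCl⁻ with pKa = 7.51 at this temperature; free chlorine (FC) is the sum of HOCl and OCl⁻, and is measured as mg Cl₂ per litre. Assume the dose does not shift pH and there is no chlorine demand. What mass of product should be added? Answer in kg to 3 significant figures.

Volume: 46,600 US gal × 3.785 L/gal = 176,381 L.
[OCl⁻]/[HOCl] = 10^(pH − pKa) = 10^(8.06 − 7.51) = 3.548; fraction as HOCl = 1/(1 + 3.548) = 0.2199.
Free chlorine required for 1.64 ppm HOCl: 1.64 / 0.2199 = 7.459 ppm.
FC to add: 7.459 − 0.3 = 7.159 mg/L as Cl₂.
Cl₂ equivalent: 7.159 mg/L × 176,381 L = 1263 g.
Product at 89.8% available Cl: 1263 / 0.898 = 1406 g.

1.41 kg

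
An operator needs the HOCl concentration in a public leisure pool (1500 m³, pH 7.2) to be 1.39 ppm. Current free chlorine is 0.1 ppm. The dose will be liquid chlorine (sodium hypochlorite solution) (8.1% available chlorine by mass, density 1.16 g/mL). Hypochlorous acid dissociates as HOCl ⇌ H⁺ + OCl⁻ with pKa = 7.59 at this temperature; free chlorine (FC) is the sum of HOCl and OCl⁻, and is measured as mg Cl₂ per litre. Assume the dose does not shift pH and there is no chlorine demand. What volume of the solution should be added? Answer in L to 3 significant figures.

Volume: 1500 m³ = 1,500,000 L.
[OCl⁻]/[HOCl] = 10^(pH − pKa) = 10^(7.2 − 7.59) = 0.4074; fraction as HOCl = 1/(1 + 0.4074) = 0.7105.
Free chlorine required for 1.39 ppm HOCl: 1.39 / 0.7105 = 1.956 ppm.
FC to add: 1.956 − 0.1 = 1.856 mg/L as Cl₂.
Cl₂ equivalent: 1.856 mg/L × 1,500,000 L = 2784 g.
Product at 8.1% available Cl: 2784 / 0.081 = 34,380 g.
Volume: 34,380 g ÷ 1.16 g/mL = 29,630 mL.

29.6 L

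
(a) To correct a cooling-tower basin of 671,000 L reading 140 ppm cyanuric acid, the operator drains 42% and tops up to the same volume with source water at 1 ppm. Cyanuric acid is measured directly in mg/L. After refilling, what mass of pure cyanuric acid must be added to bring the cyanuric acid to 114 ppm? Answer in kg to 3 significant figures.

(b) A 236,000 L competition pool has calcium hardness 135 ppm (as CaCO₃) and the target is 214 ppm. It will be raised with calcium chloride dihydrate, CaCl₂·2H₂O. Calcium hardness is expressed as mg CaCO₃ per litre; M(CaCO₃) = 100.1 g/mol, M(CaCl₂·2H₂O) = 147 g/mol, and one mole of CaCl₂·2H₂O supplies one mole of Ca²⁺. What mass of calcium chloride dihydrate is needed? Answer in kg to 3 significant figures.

(a) 21.7 kg; (b) 27.4 kg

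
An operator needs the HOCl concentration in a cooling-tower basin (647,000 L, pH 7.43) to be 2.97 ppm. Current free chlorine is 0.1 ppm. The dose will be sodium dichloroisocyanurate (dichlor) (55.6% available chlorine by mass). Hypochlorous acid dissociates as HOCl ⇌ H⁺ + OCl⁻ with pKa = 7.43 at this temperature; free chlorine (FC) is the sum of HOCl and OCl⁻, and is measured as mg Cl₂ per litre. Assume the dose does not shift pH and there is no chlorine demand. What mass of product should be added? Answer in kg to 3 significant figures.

6.80 kg

[OCl⁻]/[HOCl] = 10^(pH − pKa) = 10^(7.43 − 7.43) = 1; fraction as HOCl = 1/(1 + 1) = 0.5.
Free chlorine required for 2.97 ppm HOCl: 2.97 / 0.5 = 5.94 ppm.
FC to add: 5.94 − 0.1 = 5.84 mg/L as Cl₂.
Cl₂ equivalent: 5.84 mg/L × 647,000 L = 3778 g.
Product at 55.6% available Cl: 3778 / 0.556 = 6796 g.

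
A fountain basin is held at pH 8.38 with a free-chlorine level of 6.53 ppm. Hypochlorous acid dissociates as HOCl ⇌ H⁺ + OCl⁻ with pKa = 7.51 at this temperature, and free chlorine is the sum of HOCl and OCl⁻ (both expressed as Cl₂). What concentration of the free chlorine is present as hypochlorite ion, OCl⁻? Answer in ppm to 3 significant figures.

5.75 ppm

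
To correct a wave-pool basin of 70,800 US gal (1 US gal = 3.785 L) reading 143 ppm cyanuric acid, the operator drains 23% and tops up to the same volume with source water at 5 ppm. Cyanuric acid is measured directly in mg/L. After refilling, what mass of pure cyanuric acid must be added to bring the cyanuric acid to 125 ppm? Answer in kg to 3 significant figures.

3.68 kg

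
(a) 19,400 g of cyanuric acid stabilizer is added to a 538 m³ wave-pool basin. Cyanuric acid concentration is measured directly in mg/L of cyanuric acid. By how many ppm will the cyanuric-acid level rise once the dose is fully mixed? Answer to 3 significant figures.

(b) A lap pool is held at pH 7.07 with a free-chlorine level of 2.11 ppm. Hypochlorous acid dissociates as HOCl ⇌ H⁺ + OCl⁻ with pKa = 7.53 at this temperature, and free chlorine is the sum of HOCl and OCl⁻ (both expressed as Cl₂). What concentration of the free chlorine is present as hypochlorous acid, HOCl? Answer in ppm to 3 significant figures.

(a) Volume: 538 m³ = 538,000 L.
(a) Rise: 19,400 g / 538,000 L × 1000 = 36.06 mg/L.

(b) [OCl⁻]/[HOCl] = 10^(pH − pKa) = 10^(7.07 − 7.53) = 10^-0.46 = 0.3467.
(b) Fraction as HOCl = 1 / (1 + 0.3467) = 0.7425.
(b) HOCl = 0.7425 × 2.11 ppm = 1.567 ppm.

(a) 36.1 ppm; (b) 1.57 ppm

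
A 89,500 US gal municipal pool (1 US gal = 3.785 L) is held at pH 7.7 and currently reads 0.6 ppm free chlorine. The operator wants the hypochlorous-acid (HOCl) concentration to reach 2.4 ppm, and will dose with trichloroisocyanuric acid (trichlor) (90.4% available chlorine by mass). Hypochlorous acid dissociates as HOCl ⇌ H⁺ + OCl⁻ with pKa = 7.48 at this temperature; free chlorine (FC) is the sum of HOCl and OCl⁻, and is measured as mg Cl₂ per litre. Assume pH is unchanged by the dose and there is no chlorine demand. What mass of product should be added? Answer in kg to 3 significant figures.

Volume: 89,500 US gal × 3.785 L/gal = 338,758 L.
[OCl⁻]/[HOCl] = 10^(pH − pKa) = 10^(7.7 − 7.48) = 1.66; fraction as HOCl = 1/(1 + 1.66) = 0.376.
Free chlorine required for 2.4 ppm HOCl: 2.4 / 0.376 = 6.383 ppm.
FC to add: 6.383 − 0.6 = 5.783 mg/L as Cl₂.
Cl₂ equivalent: 5.783 mg/L × 338,758 L = 1959 g.
Product at 90.4% available Cl: 1959 / 0.904 = 2167 g.

2.17 kg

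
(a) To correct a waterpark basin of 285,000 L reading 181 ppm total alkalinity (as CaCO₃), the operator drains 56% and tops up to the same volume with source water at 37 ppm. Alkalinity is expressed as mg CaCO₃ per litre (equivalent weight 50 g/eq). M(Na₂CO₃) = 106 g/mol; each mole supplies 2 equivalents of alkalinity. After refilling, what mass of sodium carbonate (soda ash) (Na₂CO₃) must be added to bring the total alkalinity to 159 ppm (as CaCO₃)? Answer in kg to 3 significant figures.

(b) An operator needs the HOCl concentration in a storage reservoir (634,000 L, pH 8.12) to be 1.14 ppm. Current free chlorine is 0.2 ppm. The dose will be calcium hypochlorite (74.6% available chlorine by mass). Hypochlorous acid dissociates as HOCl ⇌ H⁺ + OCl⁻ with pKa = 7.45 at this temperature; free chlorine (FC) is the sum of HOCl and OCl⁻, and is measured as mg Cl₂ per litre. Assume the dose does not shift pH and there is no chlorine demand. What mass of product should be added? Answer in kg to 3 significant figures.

(a) 17.7 kg; (b) 5.33 kg

(a) After draining 56% and refilling: 181 × 0.44 + 37 × 0.56 = 100.36 ppm.
(a) Deficit to target: 159 − 100.36 = 58.64 mg/L.
(a) As CaCO₃: 58.64 mg/L × 285,000 L = 16,710 g; ÷ 50 g/eq ÷ 2 = 167.1 mol Na₂CO₃.
(a) Mass: 167.1 × 106 = 17,720 g.

(b) [OCl⁻]/[HOCl] = 10^(pH − pKa) = 10^(8.12 − 7.45) = 4.677; fraction as HOCl = 1/(1 + 4.677) = 0.1761.
(b) Free chlorine required for 1.14 ppm HOCl: 1.14 / 0.1761 = 6.472 ppm.
(b) FC to add: 6.472 − 0.2 = 6.272 mg/L as Cl₂.
(b) Cl₂ equivalent: 6.272 mg/L × 634,000 L = 3977 g.
(b) Product at 74.6% available Cl: 3977 / 0.746 = 5331 g.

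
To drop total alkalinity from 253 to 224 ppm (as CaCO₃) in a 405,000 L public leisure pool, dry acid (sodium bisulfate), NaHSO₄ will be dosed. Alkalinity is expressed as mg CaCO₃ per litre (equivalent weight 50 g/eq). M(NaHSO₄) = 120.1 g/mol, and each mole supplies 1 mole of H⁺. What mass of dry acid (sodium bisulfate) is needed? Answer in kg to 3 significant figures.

Alkalinity to neutralize: (253 − 224) = 29 mg/L as CaCO₃ × 405,000 L = 11,740 g as CaCO₃.
Equivalents of H⁺ required: 11,740 ÷ 50 g/eq = 234.9 eq = 234.9 mol NaHSO₄.
Mass of NaHSO₄: 234.9 × 120.1 = 28,210 g.

28.2 kg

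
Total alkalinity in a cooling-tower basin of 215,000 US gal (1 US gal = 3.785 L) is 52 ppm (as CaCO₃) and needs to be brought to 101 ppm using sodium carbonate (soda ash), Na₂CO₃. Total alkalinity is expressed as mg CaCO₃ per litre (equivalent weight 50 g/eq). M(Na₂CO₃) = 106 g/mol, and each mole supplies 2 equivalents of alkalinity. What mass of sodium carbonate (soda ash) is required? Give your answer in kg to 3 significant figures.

Volume: 215,000 US gal × 3.785 L/gal = 813,775 L.
Alkalinity to add: (101 − 52) = 49 mg/L as CaCO₃ × 813,775 L = 39,870 g as CaCO₃.
Equivalents: 39,870 g ÷ 50 g/eq = 797.5 eq.
Each mole of Na₂CO₃ supplies 2 eq, so 797.5 / 2 = 398.7 mol.
Mass: 398.7 mol × 106 g/mol = 42,270 g.

42.3 kg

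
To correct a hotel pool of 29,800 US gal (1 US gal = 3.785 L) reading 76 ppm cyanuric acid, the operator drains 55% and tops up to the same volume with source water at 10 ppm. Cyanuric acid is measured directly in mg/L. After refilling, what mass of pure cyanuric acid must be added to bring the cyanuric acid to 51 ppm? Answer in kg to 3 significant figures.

Volume: 29,800 US gal × 3.785 L/gal = 112,793 L.
After draining 55% and refilling: 76 × 0.45 + 10 × 0.55 = 39.7 ppm.
Deficit to target: 51 − 39.7 = 11.3 mg/L.
Mass: 11.3 mg/L × 112,793 L = 1275 g cyanuric acid.

1.27 kg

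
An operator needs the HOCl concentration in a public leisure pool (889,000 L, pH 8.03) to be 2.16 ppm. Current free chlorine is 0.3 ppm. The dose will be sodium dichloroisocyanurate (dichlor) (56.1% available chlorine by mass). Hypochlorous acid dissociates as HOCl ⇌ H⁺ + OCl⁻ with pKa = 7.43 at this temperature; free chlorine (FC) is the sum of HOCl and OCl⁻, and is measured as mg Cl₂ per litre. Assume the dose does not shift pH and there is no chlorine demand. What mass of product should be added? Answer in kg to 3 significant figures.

16.6 kg

[OCl⁻]/[HOCl] = 10^(pH − pKa) = 10^(8.03 − 7.43) = 3.981; fraction as HOCl = 1/(1 + 3.981) = 0.2008.
Free chlorine required for 2.16 ppm HOCl: 2.16 / 0.2008 = 10.76 ppm.
FC to add: 10.76 − 0.3 = 10.46 mg/L as Cl₂.
Cl₂ equivalent: 10.46 mg/L × 889,000 L = 9298 g.
Product at 56.1% available Cl: 9298 / 0.561 = 16,570 g.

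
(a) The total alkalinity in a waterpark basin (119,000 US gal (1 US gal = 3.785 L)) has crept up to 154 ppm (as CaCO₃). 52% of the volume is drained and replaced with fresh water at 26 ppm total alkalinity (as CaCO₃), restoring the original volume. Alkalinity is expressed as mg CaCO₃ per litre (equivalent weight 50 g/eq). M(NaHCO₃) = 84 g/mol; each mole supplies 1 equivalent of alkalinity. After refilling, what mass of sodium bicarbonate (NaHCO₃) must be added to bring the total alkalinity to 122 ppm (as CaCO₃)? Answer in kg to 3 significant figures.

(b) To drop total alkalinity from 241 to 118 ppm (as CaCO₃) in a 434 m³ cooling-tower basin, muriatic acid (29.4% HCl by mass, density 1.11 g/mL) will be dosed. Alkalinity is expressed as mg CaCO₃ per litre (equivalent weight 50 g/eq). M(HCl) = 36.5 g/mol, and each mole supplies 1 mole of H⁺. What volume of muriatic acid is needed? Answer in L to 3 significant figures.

(a) Volume: 119,000 US gal × 3.785 L/gal = 450,415 L.
(a) After draining 52% and refilling: 154 × 0.48 + 26 × 0.52 = 87.44 ppm.
(a) Deficit to target: 122 − 87.44 = 34.56 mg/L.
(a) As CaCO₃: 34.56 mg/L × 450,415 L = 15,570 g; ÷ 50 g/eq ÷ 1 = 311.3 mol NaHCO₃.
(a) Mass: 311.3 × 84 = 26,150 g.

(b) Volume: 434 m³ = 434,000 L.
(b) Alkalinity to neutralize: (241 − 118) = 123 mg/L as CaCO₃ × 434,000 L = 53,380 g as CaCO₃.
(b) Equivalents of H⁺ required: 53,380 ÷ 50 g/eq = 1068 eq = 1068 mol HCl.
(b) Mass of HCl: 1068 × 36.5 = 38,970 g.
(b) Mass of 29.4% solution: 38,970 / 0.294 = 132,500 g.
(b) Volume: 132,500 g ÷ 1.11 g/mL = 119,400 mL.

(a) 26.2 kg; (b) 119 L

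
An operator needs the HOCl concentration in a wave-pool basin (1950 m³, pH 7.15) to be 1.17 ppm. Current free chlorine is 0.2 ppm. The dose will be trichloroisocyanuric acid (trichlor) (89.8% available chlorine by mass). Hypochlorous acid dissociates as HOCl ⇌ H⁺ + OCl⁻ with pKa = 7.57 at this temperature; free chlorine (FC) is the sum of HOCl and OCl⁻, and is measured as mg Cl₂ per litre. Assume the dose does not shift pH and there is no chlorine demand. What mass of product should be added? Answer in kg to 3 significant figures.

Volume: 1950 m³ = 1,950,000 L.
[OCl⁻]/[HOCl] = 10^(pH − pKa) = 10^(7.15 − 7.57) = 0.3802; fraction as HOCl = 1/(1 + 0.3802) = 0.7245.
Free chlorine required for 1.17 ppm HOCl: 1.17 / 0.7245 = 1.615 ppm.
FC to add: 1.615 − 0.2 = 1.415 mg/L as Cl₂.
Cl₂ equivalent: 1.415 mg/L × 1,950,000 L = 2759 g.
Product at 89.8% available Cl: 2759 / 0.898 = 3072 g.

3.07 kg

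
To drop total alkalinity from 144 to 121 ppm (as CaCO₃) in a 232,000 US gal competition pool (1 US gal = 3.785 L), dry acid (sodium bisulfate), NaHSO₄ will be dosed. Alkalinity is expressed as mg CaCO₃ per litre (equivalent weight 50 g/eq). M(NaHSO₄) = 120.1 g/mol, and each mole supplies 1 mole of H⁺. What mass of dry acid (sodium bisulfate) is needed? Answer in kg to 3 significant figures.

Volume: 232,000 US gal × 3.785 L/gal = 878,120 L.
Alkalinity to neutralize: (144 − 121) = 23 mg/L as CaCO₃ × 878,120 L = 20,200 g as CaCO₃.
Equivalents of H⁺ required: 20,200 ÷ 50 g/eq = 403.9 eq = 403.9 mol NaHSO₄.
Mass of NaHSO₄: 403.9 × 120.1 = 48,510 g.

48.5 kg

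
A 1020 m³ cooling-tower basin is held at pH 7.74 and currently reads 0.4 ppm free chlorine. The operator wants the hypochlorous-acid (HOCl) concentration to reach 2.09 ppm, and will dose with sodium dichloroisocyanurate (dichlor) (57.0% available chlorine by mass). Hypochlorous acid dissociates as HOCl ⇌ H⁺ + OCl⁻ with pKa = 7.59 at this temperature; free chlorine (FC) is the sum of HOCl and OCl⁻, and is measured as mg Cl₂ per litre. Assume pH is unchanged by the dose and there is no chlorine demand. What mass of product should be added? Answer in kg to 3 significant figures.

8.31 kg

Volume: 1020 m³ = 1,020,000 L.
[OCl⁻]/[HOCl] = 10^(pH − pKa) = 10^(7.74 − 7.59) = 1.413; fraction as HOCl = 1/(1 + 1.413) = 0.4145.
Free chlorine required for 2.09 ppm HOCl: 2.09 / 0.4145 = 5.042 ppm.
FC to add: 5.042 − 0.4 = 4.642 mg/L as Cl₂.
Cl₂ equivalent: 4.642 mg/L × 1,020,000 L = 4735 g.
Product at 57.0% available Cl: 4735 / 0.57 = 8307 g.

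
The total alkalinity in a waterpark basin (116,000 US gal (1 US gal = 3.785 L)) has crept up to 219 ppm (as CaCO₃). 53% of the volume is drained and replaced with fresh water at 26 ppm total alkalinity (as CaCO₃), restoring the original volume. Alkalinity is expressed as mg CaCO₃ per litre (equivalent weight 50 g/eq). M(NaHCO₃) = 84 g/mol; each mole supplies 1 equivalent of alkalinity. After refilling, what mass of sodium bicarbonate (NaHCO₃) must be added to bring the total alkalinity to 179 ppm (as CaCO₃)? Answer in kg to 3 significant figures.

45.9 kg

Volume: 116,000 US gal × 3.785 L/gal = 439,060 L.
After draining 53% and refilling: 219 × 0.47 + 26 × 0.53 = 116.71 ppm.
Deficit to target: 179 − 116.71 = 62.29 mg/L.
As CaCO₃: 62.29 mg/L × 439,060 L = 27,350 g; ÷ 50 g/eq ÷ 1 = 547 mol NaHCO₃.
Mass: 547 × 84 = 45,950 g.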